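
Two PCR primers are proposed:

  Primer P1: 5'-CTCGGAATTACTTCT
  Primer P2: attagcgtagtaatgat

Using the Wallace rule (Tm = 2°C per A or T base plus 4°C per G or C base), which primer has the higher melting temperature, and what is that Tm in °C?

Primer P2, 44°C

Primer P1: A+T=9, G+C=6 → Tm = 2(9)+4(6) = 42°C
Primer P2: A+T=12, G+C=5 → Tm = 2(12)+4(5) = 44°C
42°C vs 44°C → primer P2 is higher.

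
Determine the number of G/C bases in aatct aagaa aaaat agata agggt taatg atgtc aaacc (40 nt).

Counting bases: T=9, A=20, G=7, C=4
G+C = 7 + 4 = 11

11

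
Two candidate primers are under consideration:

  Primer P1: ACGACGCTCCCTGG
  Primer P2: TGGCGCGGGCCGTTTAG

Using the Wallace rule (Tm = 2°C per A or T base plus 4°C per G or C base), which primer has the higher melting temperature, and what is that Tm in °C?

Primer P2, 58°C

Primer P1: A+T=4, G+C=10 → Tm = 2(4)+4(10) = 48°C
Primer P2: A+T=5, G+C=12 → Tm = 2(5)+4(12) = 58°C
48°C vs 58°C → primer P2 is higher.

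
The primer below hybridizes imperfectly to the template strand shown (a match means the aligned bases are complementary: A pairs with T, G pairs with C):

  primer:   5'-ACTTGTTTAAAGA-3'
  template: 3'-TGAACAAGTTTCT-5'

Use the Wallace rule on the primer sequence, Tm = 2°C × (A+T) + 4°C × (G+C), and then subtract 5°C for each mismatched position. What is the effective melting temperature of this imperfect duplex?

Primer base counts: A=5, T=5, G=2, C=1 → A+T=10, G+C=3
Perfect-match Tm = 2(10) + 4(3) = 20 + 12 = 32°C
Mismatches (positions where the bases are not complementary): 1 (at position 8)
Effective Tm = 32 − 1×5 = 32 − 5 = 27°C

27°C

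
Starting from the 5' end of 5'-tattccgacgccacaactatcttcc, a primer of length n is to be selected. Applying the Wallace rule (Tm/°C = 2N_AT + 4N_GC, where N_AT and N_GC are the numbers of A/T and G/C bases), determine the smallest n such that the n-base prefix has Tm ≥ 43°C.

n = 14

First 13 bases: TATTCCGACGCCA → Tm = 40°C (< 43°C)
First 14 bases: TATTCCGACGCCAC → Tm = 44°C (≥ 43°C)
Each additional base adds 2°C (A/T) or 4°C (G/C), so Tm is non-decreasing in n; n = 14 is the first length to reach 43°C.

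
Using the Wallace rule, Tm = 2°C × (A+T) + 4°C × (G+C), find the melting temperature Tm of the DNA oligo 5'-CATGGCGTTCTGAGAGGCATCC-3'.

70°C

Counting bases: C=6, A=4, T=5, G=7
So N_AT = 9 and N_GC = 13.
Tm = 2(9) + 4(13) = 18 + 52 = 70°C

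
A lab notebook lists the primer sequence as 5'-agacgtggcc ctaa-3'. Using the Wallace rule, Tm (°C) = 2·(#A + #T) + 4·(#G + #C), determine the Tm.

44°C

Scanning the sequence gives C=4, T=2, A=4, G=4.
A+T = 6, G+C = 8
Tm = 2(6) + 4(8) = 12 + 32 = 44°C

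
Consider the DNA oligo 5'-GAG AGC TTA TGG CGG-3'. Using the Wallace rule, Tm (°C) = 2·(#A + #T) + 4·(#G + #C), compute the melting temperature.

48°C

Base counts: C=2, T=3, G=7, A=3
A+T = 6, G+C = 9
Tm = 4·9 + 2·6 = 36 + 12 = 48°C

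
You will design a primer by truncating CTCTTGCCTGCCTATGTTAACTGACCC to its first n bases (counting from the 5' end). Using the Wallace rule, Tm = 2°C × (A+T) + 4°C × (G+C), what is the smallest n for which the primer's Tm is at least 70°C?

First 23 bases: CTCTTGCCTGCCTATGTTAACTG → Tm = 68°C (< 70°C)
First 24 bases: CTCTTGCCTGCCTATGTTAACTGA → Tm = 70°C (≥ 70°C)
Each additional base adds 2°C (A/T) or 4°C (G/C), so Tm is non-decreasing in n; n = 24 is the first length to reach 70°C.

n = 24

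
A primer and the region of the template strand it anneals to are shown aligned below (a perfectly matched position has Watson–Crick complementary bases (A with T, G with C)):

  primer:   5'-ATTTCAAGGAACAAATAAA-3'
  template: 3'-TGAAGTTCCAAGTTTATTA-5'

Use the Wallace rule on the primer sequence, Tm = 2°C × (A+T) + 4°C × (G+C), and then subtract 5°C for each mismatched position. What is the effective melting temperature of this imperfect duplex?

Primer base counts: A=11, T=4, G=2, C=2 → A+T=15, G+C=4
Perfect-match Tm = 2(15) + 4(4) = 30 + 16 = 46°C
Mismatches (positions where the bases are not complementary): 4 (at positions 2, 10, 11, 19)
Effective Tm = 46 − 4×5 = 46 − 20 = 26°C

26°C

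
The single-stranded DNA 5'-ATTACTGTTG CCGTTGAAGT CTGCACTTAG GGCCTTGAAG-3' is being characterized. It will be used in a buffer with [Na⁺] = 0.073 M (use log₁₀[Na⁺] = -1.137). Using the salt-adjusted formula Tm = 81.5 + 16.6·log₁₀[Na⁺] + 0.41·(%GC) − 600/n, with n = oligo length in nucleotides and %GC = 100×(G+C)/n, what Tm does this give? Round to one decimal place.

Length n = 40. Counting bases: T=13, G=11, C=8, A=8
G+C = 19, so %GC = 19/40 × 100 = 47.5%
Salt term: 16.6 × (-1.137) = -18.874
GC term: 0.41 × 47.5 = 19.475; length term: −600/40 = −15
Tm = 81.5 + (-18.874) + 19.475 − 15 = 67.101 → 67.1°C

67.1°C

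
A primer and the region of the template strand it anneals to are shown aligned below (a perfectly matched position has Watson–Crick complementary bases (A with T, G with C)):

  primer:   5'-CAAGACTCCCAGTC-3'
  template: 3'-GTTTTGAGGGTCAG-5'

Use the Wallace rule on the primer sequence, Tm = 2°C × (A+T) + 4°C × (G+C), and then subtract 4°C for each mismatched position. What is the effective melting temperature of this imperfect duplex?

Primer base counts: A=4, T=2, G=2, C=6 → A+T=6, G+C=8
Perfect-match Tm = 2(6) + 4(8) = 12 + 32 = 44°C
Mismatches (positions where the bases are not complementary): 1 (at position 4)
Effective Tm = 44 − 1×4 = 44 − 4 = 40°C

40°C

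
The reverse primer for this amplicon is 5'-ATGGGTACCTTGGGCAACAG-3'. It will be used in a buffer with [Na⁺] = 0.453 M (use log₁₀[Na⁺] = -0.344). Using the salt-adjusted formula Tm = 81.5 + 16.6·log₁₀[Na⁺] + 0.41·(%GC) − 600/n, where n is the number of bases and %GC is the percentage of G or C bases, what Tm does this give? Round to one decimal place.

68.3°C

Length n = 20. Base counts: G=7, C=4, T=4, A=5
G+C = 11, so %GC = 11/20 × 100 = 55%
Salt term: 16.6 × (-0.344) = -5.71
GC term: 0.41 × 55 = 22.55; length term: −600/20 = −30
Tm = 81.5 + (-5.71) + 22.55 − 30 = 68.34 → 68.3°C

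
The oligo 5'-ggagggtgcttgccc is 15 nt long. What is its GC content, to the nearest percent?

G=7, A=1, T=3, C=4
G+C = 7 + 4 = 11 out of 15 bases
%GC = 11/15 × 100 = 73.33% ≈ 73%

73%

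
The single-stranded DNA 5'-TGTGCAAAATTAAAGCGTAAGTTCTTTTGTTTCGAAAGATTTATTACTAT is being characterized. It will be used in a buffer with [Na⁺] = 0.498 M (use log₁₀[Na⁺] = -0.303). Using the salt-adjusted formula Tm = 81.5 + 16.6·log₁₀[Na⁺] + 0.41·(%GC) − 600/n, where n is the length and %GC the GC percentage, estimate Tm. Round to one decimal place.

75.1°C

Length n = 50. Scanning the sequence gives T=21, G=8, C=5, A=16.
G+C = 13, so %GC = 13/50 × 100 = 26%
Salt term: 16.6 × (-0.303) = -5.03
GC term: 0.41 × 26 = 10.66; length term: −600/50 = −12
Tm = 81.5 + (-5.03) + 10.66 − 12 = 75.13 → 75.1°C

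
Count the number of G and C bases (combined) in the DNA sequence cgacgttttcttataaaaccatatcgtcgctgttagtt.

14

Base counts: C=8, G=6, A=9, T=15
Total G or C: 6 + 8 = 14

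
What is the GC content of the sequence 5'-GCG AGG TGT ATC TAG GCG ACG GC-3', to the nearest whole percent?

Scanning the sequence gives T=4, G=10, A=4, C=5.
G+C = 10 + 5 = 15 out of 23 bases
%GC = 15/23 × 100 = 65.22% ≈ 65%

65%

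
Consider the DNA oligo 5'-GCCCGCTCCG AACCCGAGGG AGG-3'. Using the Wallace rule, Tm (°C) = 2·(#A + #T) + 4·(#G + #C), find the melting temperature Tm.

82°C

Scanning the sequence gives G=9, T=1, A=4, C=9.
So N_AT = 5 and N_GC = 18.
Tm = 4·18 + 2·5 = 72 + 10 = 82°C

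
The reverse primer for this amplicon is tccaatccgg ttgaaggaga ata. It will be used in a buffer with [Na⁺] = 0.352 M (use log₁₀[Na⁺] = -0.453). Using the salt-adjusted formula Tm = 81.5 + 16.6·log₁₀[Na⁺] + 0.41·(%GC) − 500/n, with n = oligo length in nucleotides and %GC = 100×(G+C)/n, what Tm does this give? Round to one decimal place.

Length n = 23. Base counts: A=8, G=6, C=4, T=5
G+C = 10, so %GC = 10/23 × 100 = 43.478%
Salt term: 16.6 × (-0.453) = -7.52
GC term: 0.41 × 43.478 = 17.826; length term: −500/23 = −21.739
Tm = 81.5 + (-7.52) + 17.826 − 21.739 = 70.067 → 70.1°C

70.1°C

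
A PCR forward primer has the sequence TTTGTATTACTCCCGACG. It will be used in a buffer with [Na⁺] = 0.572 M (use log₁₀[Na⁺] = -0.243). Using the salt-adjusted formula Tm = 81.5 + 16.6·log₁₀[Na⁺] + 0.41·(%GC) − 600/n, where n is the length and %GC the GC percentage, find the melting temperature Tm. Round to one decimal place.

Length n = 18. Base counts: G=3, T=7, C=5, A=3
G+C = 8, so %GC = 8/18 × 100 = 44.444%
Salt term: 16.6 × (-0.243) = -4.034
GC term: 0.41 × 44.444 = 18.222; length term: −600/18 = −33.333
Tm = 81.5 + (-4.034) + 18.222 − 33.333 = 62.355 → 62.4°C

62.4°C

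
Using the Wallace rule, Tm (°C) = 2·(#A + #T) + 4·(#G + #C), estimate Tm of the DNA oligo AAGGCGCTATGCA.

C=3, T=2, G=4, A=4
AT pairs contribute 6, GC pairs contribute 7.
Tm = 2×6 + 4×7 = 40°C

40°C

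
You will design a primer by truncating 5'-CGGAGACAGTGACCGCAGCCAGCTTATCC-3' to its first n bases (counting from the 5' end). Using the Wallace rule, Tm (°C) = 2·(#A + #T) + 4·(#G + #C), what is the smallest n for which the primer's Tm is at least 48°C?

First 14 bases: CGGAGACAGTGACC → Tm = 46°C (< 48°C)
First 15 bases: CGGAGACAGTGACCG → Tm = 50°C (≥ 48°C)
Since every base adds ≥2°C, Tm only increases with n, so the threshold is first crossed at n = 15.

n = 15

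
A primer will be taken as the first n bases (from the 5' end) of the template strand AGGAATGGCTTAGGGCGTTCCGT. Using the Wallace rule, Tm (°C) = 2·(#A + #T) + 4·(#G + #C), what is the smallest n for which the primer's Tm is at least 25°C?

First 8 bases: AGGAATGG → Tm = 24°C (< 25°C)
First 9 bases: AGGAATGGC → Tm = 28°C (≥ 25°C)
Each additional base adds 2°C (A/T) or 4°C (G/C), so Tm is non-decreasing in n; n = 9 is the first length to reach 25°C.

n = 9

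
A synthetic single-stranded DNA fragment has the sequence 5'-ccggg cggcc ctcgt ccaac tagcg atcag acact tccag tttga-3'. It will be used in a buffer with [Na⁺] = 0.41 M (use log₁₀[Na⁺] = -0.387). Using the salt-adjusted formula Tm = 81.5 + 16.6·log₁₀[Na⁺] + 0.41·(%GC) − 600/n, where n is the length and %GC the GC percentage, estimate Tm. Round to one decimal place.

Length n = 45. Scanning the sequence gives G=11, T=9, C=16, A=9.
G+C = 27, so %GC = 27/45 × 100 = 60%
Salt term: 16.6 × (-0.387) = -6.424
GC term: 0.41 × 60 = 24.6; length term: −600/45 = −13.333
Tm = 81.5 + (-6.424) + 24.6 − 13.333 = 86.343 → 86.3°C

86.3°C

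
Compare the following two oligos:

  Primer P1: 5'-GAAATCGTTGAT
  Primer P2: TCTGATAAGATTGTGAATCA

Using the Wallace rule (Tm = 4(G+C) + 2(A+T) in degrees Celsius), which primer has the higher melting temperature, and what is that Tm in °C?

Primer P1: A+T=8, G+C=4 → Tm = 2(8)+4(4) = 32°C
Primer P2: A+T=14, G+C=6 → Tm = 2(14)+4(6) = 52°C
32°C vs 52°C → primer P2 is higher.

Primer P2, 52°C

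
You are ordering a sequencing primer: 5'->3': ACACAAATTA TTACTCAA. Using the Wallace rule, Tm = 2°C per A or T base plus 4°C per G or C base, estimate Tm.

Base counts: G=0, T=5, A=9, C=4
A+T = 14, G+C = 4
Tm = 2×14 + 4×4 = 44°C

44°C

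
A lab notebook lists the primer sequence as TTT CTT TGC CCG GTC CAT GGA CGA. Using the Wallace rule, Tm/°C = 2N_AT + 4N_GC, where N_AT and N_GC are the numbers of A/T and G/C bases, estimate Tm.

74°C

Scanning the sequence gives T=8, C=7, A=3, G=6.
A+T = 11, G+C = 13
Tm = 4·13 + 2·11 = 52 + 22 = 74°C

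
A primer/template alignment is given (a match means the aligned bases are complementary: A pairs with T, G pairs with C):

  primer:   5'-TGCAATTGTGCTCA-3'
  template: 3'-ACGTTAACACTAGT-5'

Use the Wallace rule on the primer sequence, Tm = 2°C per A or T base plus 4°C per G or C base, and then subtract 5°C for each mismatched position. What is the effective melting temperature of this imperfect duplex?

35°C

Primer base counts: A=3, T=5, G=3, C=3 → A+T=8, G+C=6
Perfect-match Tm = 2(8) + 4(6) = 16 + 24 = 40°C
Mismatches (positions where the bases are not complementary): 1 (at position 11)
Effective Tm = 40 − 1×5 = 40 − 5 = 35°C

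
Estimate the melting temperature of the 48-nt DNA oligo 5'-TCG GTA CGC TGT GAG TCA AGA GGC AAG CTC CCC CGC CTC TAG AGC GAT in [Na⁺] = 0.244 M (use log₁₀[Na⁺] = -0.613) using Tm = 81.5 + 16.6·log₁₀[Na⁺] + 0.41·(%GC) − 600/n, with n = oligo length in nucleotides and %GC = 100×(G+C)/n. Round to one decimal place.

Length n = 48. Scanning the sequence gives G=14, A=10, T=9, C=15.
G+C = 29, so %GC = 29/48 × 100 = 60.417%
Salt term: 16.6 × (-0.613) = -10.176
GC term: 0.41 × 60.417 = 24.771; length term: −600/48 = −12.5
Tm = 81.5 + (-10.176) + 24.771 − 12.5 = 83.595 → 83.6°C

83.6°C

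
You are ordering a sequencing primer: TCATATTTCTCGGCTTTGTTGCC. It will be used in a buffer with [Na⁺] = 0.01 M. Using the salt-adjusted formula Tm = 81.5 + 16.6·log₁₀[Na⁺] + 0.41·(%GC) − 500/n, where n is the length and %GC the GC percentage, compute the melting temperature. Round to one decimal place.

Length n = 23. Base counts: C=6, G=4, T=11, A=2
G+C = 10, so %GC = 10/23 × 100 = 43.478%
Salt term: 16.6 × (-2) = -33.2
GC term: 0.41 × 43.478 = 17.826; length term: −500/23 = −21.739
Tm = 81.5 + (-33.2) + 17.826 − 21.739 = 44.387 → 44.4°C

44.4°C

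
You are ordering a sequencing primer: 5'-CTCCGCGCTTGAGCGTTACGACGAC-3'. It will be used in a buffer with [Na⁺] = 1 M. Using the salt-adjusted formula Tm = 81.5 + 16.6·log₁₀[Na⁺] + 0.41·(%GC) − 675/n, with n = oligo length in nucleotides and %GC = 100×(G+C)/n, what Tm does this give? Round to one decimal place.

80.7°C

Length n = 25. Base counts: G=7, C=9, A=4, T=5
G+C = 16, so %GC = 16/25 × 100 = 64%
Salt term: 16.6 × (0) = 0
GC term: 0.41 × 64 = 26.24; length term: −675/25 = −27
Tm = 81.5 + (0) + 26.24 − 27 = 80.74 → 80.7°C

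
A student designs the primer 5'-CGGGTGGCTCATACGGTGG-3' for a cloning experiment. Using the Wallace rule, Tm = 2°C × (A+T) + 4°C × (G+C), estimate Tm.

A=2, G=9, C=4, T=4
AT pairs contribute 6, GC pairs contribute 13.
Tm = 4·13 + 2·6 = 52 + 12 = 64°C

64°C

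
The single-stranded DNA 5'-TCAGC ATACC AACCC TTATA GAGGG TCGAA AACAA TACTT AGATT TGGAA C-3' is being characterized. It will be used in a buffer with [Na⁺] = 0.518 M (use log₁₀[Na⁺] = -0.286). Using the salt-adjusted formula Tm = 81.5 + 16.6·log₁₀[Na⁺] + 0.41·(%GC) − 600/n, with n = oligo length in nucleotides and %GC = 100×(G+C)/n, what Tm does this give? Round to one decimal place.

Length n = 51. Counting bases: C=11, A=19, G=9, T=12
G+C = 20, so %GC = 20/51 × 100 = 39.216%
Salt term: 16.6 × (-0.286) = -4.748
GC term: 0.41 × 39.216 = 16.079; length term: −600/51 = −11.765
Tm = 81.5 + (-4.748) + 16.079 − 11.765 = 81.066 → 81.1°C

81.1°C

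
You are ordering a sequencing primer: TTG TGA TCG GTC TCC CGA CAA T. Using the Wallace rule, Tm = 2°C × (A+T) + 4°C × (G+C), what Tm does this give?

66°C

Scanning the sequence gives T=7, A=4, G=5, C=6.
A+T = 11, G+C = 11
Tm = 4·11 + 2·11 = 44 + 22 = 66°C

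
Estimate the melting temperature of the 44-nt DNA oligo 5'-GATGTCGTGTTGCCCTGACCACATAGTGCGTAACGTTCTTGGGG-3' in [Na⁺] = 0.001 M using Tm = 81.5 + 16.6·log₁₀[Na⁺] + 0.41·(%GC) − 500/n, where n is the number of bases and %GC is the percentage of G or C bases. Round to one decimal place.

Length n = 44. Base counts: G=14, T=13, C=10, A=7
G+C = 24, so %GC = 24/44 × 100 = 54.545%
Salt term: 16.6 × (-3) = -49.8
GC term: 0.41 × 54.545 = 22.363; length term: −500/44 = −11.364
Tm = 81.5 + (-49.8) + 22.363 − 11.364 = 42.699 → 42.7°C

42.7°C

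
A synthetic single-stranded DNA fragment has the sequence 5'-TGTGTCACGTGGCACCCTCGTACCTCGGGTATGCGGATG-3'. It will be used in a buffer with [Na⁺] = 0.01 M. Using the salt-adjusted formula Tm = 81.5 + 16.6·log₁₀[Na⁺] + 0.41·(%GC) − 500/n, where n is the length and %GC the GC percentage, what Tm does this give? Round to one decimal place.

60.7°C

Length n = 39. Scanning the sequence gives T=10, G=13, C=11, A=5.
G+C = 24, so %GC = 24/39 × 100 = 61.538%
Salt term: 16.6 × (-2) = -33.2
GC term: 0.41 × 61.538 = 25.231; length term: −500/39 = −12.821
Tm = 81.5 + (-33.2) + 25.231 − 12.821 = 60.71 → 60.7°C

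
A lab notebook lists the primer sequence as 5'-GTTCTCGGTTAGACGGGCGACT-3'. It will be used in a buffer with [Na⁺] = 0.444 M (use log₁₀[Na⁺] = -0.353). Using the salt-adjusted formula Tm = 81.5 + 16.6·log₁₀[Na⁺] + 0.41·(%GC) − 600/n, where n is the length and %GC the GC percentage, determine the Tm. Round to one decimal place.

72.6°C

Length n = 22. T=6, C=5, G=8, A=3
G+C = 13, so %GC = 13/22 × 100 = 59.091%
Salt term: 16.6 × (-0.353) = -5.86
GC term: 0.41 × 59.091 = 24.227; length term: −600/22 = −27.273
Tm = 81.5 + (-5.86) + 24.227 − 27.273 = 72.594 → 72.6°C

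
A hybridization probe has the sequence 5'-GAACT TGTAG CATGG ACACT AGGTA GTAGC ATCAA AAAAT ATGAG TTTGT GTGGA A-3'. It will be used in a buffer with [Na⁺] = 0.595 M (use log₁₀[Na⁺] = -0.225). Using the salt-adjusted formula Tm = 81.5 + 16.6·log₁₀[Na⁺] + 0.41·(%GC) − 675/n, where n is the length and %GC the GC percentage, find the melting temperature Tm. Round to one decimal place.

81.1°C

Length n = 56. G=15, C=6, A=20, T=15
G+C = 21, so %GC = 21/56 × 100 = 37.5%
Salt term: 16.6 × (-0.225) = -3.735
GC term: 0.41 × 37.5 = 15.375; length term: −675/56 = −12.054
Tm = 81.5 + (-3.735) + 15.375 − 12.054 = 81.086 → 81.1°C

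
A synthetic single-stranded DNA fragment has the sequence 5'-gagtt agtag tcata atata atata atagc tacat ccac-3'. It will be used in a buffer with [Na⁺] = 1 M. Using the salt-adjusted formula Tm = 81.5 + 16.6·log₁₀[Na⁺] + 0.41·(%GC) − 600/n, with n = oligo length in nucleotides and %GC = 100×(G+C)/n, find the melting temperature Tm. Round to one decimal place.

Length n = 39. Scanning the sequence gives A=16, G=5, C=6, T=12.
G+C = 11, so %GC = 11/39 × 100 = 28.205%
Salt term: 16.6 × (0) = 0
GC term: 0.41 × 28.205 = 11.564; length term: −600/39 = −15.385
Tm = 81.5 + (0) + 11.564 − 15.385 = 77.679 → 77.7°C

77.7°C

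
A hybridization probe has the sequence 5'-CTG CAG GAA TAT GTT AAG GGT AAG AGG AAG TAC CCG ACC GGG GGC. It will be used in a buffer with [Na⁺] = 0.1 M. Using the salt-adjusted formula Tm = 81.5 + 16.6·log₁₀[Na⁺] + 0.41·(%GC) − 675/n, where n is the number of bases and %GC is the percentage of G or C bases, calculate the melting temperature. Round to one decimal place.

Length n = 45. Base counts: T=7, C=8, A=13, G=17
G+C = 25, so %GC = 25/45 × 100 = 55.556%
Salt term: 16.6 × (-1) = -16.6
GC term: 0.41 × 55.556 = 22.778; length term: −675/45 = −15
Tm = 81.5 + (-16.6) + 22.778 − 15 = 72.678 → 72.7°C

72.7°C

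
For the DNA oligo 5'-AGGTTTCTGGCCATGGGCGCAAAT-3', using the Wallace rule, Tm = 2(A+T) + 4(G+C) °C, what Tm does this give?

Base counts: G=8, C=5, A=5, T=6
A+T = 11, G+C = 13
Tm = 2(11) + 4(13) = 22 + 52 = 74°C

74°C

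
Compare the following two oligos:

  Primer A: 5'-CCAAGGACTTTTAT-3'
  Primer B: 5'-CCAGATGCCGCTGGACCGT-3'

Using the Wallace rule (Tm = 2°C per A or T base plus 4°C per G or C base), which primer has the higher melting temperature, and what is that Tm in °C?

Primer A: A+T=9, G+C=5 → Tm = 2(9)+4(5) = 38°C
Primer B: A+T=6, G+C=13 → Tm = 2(6)+4(13) = 64°C
38°C vs 64°C → primer B is higher.

Primer B, 64°C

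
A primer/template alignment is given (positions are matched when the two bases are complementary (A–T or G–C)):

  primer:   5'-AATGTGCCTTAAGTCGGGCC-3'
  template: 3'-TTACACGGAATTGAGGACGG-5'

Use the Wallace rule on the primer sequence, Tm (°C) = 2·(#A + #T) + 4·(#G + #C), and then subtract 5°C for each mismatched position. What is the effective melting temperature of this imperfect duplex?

47°C

Primer base counts: A=4, T=5, G=6, C=5 → A+T=9, G+C=11
Perfect-match Tm = 2(9) + 4(11) = 18 + 44 = 62°C
Mismatches (positions where the bases are not complementary): 3 (at positions 13, 16, 17)
Effective Tm = 62 − 3×5 = 62 − 15 = 47°C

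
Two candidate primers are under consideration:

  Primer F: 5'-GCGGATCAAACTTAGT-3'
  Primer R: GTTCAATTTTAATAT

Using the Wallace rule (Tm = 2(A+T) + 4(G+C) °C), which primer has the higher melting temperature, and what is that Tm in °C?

Primer F, 46°C

Primer F: A+T=9, G+C=7 → Tm = 2(9)+4(7) = 46°C
Primer R: A+T=13, G+C=2 → Tm = 2(13)+4(2) = 34°C
46°C vs 34°C → primer F is higher.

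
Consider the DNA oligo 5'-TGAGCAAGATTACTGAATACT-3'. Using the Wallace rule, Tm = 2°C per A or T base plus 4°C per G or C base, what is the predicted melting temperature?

56°C

Base counts: T=6, G=4, A=8, C=3
A+T = 14, G+C = 7
Tm = 2(14) + 4(7) = 28 + 28 = 56°C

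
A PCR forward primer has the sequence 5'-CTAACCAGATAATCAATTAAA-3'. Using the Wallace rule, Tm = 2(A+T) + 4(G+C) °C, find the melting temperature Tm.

52°C

Scanning the sequence gives T=5, A=11, C=4, G=1.
AT pairs contribute 16, GC pairs contribute 5.
Tm = 2(16) + 4(5) = 32 + 20 = 52°C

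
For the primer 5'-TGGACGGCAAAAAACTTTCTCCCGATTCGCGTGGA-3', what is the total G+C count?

A=9, C=9, G=9, T=8
G+C = 9 + 9 = 18

18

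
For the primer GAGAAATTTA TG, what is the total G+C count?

3

C=0, G=3, A=5, T=4
G+C = 3 + 0 = 3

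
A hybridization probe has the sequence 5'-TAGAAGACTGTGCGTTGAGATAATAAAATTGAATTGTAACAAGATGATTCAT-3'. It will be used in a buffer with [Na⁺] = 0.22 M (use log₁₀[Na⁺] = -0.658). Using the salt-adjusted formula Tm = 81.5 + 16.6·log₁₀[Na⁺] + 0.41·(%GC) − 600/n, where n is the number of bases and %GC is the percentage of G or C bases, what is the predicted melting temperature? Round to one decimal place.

70.9°C

Length n = 52. Counting bases: T=16, A=21, C=4, G=11
G+C = 15, so %GC = 15/52 × 100 = 28.846%
Salt term: 16.6 × (-0.658) = -10.923
GC term: 0.41 × 28.846 = 11.827; length term: −600/52 = −11.538
Tm = 81.5 + (-10.923) + 11.827 − 11.538 = 70.866 → 70.9°C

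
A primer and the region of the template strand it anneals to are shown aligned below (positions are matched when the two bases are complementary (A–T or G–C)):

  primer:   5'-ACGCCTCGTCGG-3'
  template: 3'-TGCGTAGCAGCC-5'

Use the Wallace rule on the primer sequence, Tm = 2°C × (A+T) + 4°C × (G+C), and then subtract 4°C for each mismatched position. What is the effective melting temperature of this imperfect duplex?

38°C

Primer base counts: A=1, T=2, G=4, C=5 → A+T=3, G+C=9
Perfect-match Tm = 2(3) + 4(9) = 6 + 36 = 42°C
Mismatches (positions where the bases are not complementary): 1 (at position 5)
Effective Tm = 42 − 1×4 = 42 − 4 = 38°C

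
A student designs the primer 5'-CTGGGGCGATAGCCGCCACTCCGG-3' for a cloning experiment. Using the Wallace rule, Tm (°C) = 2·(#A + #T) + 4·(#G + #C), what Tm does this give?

84°C

Counting bases: A=3, C=9, G=9, T=3
So N_AT = 6 and N_GC = 18.
Tm = 4·18 + 2·6 = 72 + 12 = 84°C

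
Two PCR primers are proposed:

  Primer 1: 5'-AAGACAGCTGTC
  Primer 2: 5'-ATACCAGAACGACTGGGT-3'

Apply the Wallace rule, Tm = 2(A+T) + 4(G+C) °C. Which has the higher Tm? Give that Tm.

Primer 2, 54°C

Primer 1: A+T=6, G+C=6 → Tm = 2(6)+4(6) = 36°C
Primer 2: A+T=9, G+C=9 → Tm = 2(9)+4(9) = 54°C
36°C vs 54°C → primer 2 is higher.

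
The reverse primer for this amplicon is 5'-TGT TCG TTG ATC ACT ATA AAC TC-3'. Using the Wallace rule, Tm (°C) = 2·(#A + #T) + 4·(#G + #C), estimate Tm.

62°C

Counting bases: A=6, G=3, T=9, C=5
So N_AT = 15 and N_GC = 8.
Tm = 2(15) + 4(8) = 30 + 32 = 62°C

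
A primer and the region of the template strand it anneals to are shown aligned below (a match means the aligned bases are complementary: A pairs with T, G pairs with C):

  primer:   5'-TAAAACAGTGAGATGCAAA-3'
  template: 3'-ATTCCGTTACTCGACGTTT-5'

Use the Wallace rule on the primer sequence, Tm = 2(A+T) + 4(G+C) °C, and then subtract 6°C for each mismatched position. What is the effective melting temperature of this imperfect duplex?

Primer base counts: A=10, T=3, G=4, C=2 → A+T=13, G+C=6
Perfect-match Tm = 2(13) + 4(6) = 26 + 24 = 50°C
Mismatches (positions where the bases are not complementary): 4 (at positions 4, 5, 8, 13)
Effective Tm = 50 − 4×6 = 50 − 24 = 26°C

26°C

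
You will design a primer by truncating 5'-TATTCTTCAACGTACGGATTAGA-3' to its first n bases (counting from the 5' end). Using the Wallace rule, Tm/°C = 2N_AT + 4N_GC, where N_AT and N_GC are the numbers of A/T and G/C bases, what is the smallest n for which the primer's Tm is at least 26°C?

First 10 bases: TATTCTTCAA → Tm = 24°C (< 26°C)
First 11 bases: TATTCTTCAAC → Tm = 28°C (≥ 26°C)
Since every base adds ≥2°C, Tm only increases with n, so the threshold is first crossed at n = 11.

n = 11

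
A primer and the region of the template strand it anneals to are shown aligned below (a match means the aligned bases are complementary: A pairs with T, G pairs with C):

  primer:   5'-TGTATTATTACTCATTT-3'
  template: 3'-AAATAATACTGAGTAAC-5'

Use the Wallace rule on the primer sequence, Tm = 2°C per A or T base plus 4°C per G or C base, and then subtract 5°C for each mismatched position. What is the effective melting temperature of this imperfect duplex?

Primer base counts: A=4, T=10, G=1, C=2 → A+T=14, G+C=3
Perfect-match Tm = 2(14) + 4(3) = 28 + 12 = 40°C
Mismatches (positions where the bases are not complementary): 3 (at positions 2, 9, 17)
Effective Tm = 40 − 3×5 = 40 − 15 = 25°C

25°C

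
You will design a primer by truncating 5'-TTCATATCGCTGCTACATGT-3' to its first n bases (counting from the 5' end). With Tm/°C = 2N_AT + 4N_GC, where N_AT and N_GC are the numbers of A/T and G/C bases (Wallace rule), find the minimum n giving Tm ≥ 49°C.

First 17 bases: TTCATATCGCTGCTACA → Tm = 48°C (< 49°C)
First 18 bases: TTCATATCGCTGCTACAT → Tm = 50°C (≥ 49°C)
Each additional base adds 2°C (A/T) or 4°C (G/C), so Tm is non-decreasing in n; n = 18 is the first length to reach 49°C.

n = 18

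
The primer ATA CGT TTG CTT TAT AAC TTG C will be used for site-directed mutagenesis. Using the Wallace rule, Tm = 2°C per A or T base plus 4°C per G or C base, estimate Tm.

Base counts: A=5, G=3, C=4, T=10
So N_AT = 15 and N_GC = 7.
Tm = 2×15 + 4×7 = 58°C

58°C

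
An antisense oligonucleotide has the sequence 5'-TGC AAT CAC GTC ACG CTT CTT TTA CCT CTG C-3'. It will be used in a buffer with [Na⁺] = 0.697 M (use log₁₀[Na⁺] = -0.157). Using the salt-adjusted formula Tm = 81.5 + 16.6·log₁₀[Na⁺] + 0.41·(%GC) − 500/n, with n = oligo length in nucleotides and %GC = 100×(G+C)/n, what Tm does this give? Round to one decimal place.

Length n = 31. Scanning the sequence gives C=11, T=11, A=5, G=4.
G+C = 15, so %GC = 15/31 × 100 = 48.387%
Salt term: 16.6 × (-0.157) = -2.606
GC term: 0.41 × 48.387 = 19.839; length term: −500/31 = −16.129
Tm = 81.5 + (-2.606) + 19.839 − 16.129 = 82.604 → 82.6°C

82.6°C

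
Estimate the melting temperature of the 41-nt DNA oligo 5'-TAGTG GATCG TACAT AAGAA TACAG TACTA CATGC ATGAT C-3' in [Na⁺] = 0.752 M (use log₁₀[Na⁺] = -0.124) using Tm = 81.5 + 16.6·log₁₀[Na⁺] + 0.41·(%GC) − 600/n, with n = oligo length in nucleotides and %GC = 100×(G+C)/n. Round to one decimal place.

79.8°C

Length n = 41. C=7, A=15, T=11, G=8
G+C = 15, so %GC = 15/41 × 100 = 36.585%
Salt term: 16.6 × (-0.124) = -2.058
GC term: 0.41 × 36.585 = 15; length term: −600/41 = −14.634
Tm = 81.5 + (-2.058) + 15 − 14.634 = 79.808 → 79.8°C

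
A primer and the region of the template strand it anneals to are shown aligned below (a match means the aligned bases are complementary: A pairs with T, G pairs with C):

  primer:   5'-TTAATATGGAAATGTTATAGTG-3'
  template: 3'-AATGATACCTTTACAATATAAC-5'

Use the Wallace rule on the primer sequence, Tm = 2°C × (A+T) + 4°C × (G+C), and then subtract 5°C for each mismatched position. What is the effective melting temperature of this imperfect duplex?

44°C

Primer base counts: A=8, T=9, G=5, C=0 → A+T=17, G+C=5
Perfect-match Tm = 2(17) + 4(5) = 34 + 20 = 54°C
Mismatches (positions where the bases are not complementary): 2 (at positions 4, 20)
Effective Tm = 54 − 2×5 = 54 − 10 = 44°C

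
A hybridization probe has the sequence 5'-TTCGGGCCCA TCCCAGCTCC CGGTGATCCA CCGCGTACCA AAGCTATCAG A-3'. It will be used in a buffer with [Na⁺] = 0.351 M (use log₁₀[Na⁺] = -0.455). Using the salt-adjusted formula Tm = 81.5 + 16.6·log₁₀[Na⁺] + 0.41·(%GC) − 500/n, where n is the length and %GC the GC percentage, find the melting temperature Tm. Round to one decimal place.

Length n = 51. Scanning the sequence gives T=9, G=11, A=11, C=20.
G+C = 31, so %GC = 31/51 × 100 = 60.784%
Salt term: 16.6 × (-0.455) = -7.553
GC term: 0.41 × 60.784 = 24.921; length term: −500/51 = −9.804
Tm = 81.5 + (-7.553) + 24.921 − 9.804 = 89.064 → 89.1°C

89.1°C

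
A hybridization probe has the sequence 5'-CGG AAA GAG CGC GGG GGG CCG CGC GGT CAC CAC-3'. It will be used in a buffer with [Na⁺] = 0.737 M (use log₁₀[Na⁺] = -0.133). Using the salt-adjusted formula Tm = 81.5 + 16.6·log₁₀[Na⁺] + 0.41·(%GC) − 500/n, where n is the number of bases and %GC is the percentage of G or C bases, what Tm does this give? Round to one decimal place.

96.4°C

Length n = 33. Base counts: T=1, G=15, A=6, C=11
G+C = 26, so %GC = 26/33 × 100 = 78.788%
Salt term: 16.6 × (-0.133) = -2.208
GC term: 0.41 × 78.788 = 32.303; length term: −500/33 = −15.152
Tm = 81.5 + (-2.208) + 32.303 − 15.152 = 96.443 → 96.4°C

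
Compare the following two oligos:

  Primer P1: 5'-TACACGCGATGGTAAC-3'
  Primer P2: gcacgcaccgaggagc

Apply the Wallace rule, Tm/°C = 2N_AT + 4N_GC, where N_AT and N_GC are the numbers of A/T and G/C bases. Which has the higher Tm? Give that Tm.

Primer P1: A+T=8, G+C=8 → Tm = 2(8)+4(8) = 48°C
Primer P2: A+T=4, G+C=12 → Tm = 2(4)+4(12) = 56°C
48°C vs 56°C → primer P2 is higher.

Primer P2, 56°C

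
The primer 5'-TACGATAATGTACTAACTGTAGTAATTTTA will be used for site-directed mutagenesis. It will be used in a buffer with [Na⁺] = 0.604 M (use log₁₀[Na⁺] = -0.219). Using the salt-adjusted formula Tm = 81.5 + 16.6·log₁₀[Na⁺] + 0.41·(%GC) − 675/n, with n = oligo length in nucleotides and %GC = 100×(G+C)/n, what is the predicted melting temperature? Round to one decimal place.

Length n = 30. Base counts: C=3, G=4, T=12, A=11
G+C = 7, so %GC = 7/30 × 100 = 23.333%
Salt term: 16.6 × (-0.219) = -3.635
GC term: 0.41 × 23.333 = 9.567; length term: −675/30 = −22.5
Tm = 81.5 + (-3.635) + 9.567 − 22.5 = 64.932 → 64.9°C

64.9°C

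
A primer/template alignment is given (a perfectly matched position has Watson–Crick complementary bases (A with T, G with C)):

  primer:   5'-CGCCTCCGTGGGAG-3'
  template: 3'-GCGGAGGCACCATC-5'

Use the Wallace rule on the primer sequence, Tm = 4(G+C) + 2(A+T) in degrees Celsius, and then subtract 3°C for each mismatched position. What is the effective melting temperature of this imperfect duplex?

47°C

Primer base counts: A=1, T=2, G=6, C=5 → A+T=3, G+C=11
Perfect-match Tm = 2(3) + 4(11) = 6 + 44 = 50°C
Mismatches (positions where the bases are not complementary): 1 (at position 12)
Effective Tm = 50 − 1×3 = 50 − 3 = 47°C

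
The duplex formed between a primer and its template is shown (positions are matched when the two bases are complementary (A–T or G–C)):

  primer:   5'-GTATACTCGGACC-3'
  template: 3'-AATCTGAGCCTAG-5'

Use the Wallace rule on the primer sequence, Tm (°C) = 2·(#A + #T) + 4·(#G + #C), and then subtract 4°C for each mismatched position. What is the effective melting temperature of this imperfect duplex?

Primer base counts: A=3, T=3, G=3, C=4 → A+T=6, G+C=7
Perfect-match Tm = 2(6) + 4(7) = 12 + 28 = 40°C
Mismatches (positions where the bases are not complementary): 3 (at positions 1, 4, 12)
Effective Tm = 40 − 3×4 = 40 − 12 = 28°C

28°C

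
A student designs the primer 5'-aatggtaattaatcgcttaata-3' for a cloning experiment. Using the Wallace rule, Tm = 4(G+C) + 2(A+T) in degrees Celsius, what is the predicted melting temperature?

54°C

Scanning the sequence gives A=9, T=8, C=2, G=3.
A+T = 17, G+C = 5
Tm = 4·5 + 2·17 = 20 + 34 = 54°C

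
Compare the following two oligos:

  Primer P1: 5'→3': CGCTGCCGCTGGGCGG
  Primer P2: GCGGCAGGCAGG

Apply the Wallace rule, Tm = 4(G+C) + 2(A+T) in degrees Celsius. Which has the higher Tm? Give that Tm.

Primer P1: A+T=2, G+C=14 → Tm = 2(2)+4(14) = 60°C
Primer P2: A+T=2, G+C=10 → Tm = 2(2)+4(10) = 44°C
60°C vs 44°C → primer P1 is higher.

Primer P1, 60°C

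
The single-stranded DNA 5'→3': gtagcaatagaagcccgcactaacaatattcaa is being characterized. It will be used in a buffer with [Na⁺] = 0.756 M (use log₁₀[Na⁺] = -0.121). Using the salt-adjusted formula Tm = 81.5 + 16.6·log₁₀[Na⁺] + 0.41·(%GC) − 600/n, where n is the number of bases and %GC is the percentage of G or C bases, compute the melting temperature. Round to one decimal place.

77.5°C

Length n = 33. Counting bases: G=5, T=6, C=8, A=14
G+C = 13, so %GC = 13/33 × 100 = 39.394%
Salt term: 16.6 × (-0.121) = -2.009
GC term: 0.41 × 39.394 = 16.152; length term: −600/33 = −18.182
Tm = 81.5 + (-2.009) + 16.152 − 18.182 = 77.461 → 77.5°C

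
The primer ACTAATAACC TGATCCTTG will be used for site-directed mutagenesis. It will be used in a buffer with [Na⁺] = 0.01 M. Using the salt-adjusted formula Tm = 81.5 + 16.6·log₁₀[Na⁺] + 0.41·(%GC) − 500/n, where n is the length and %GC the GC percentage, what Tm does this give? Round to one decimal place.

37.1°C

Length n = 19. Counting bases: A=6, C=5, T=6, G=2
G+C = 7, so %GC = 7/19 × 100 = 36.842%
Salt term: 16.6 × (-2) = -33.2
GC term: 0.41 × 36.842 = 15.105; length term: −500/19 = −26.316
Tm = 81.5 + (-33.2) + 15.105 − 26.316 = 37.089 → 37.1°C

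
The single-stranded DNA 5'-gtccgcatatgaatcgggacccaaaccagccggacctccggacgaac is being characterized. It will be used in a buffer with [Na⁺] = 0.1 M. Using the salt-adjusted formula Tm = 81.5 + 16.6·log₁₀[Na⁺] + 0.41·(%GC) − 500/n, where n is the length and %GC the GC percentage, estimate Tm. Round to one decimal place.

79.6°C

Length n = 47. Scanning the sequence gives C=17, A=13, G=12, T=5.
G+C = 29, so %GC = 29/47 × 100 = 61.702%
Salt term: 16.6 × (-1) = -16.6
GC term: 0.41 × 61.702 = 25.298; length term: −500/47 = −10.638
Tm = 81.5 + (-16.6) + 25.298 − 10.638 = 79.56 → 79.6°C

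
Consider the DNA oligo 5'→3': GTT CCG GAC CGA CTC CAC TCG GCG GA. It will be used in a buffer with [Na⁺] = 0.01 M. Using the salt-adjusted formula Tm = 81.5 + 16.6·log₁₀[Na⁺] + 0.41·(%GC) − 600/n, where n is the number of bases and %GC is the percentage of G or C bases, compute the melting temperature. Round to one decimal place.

Length n = 26. Counting bases: G=8, T=4, C=10, A=4
G+C = 18, so %GC = 18/26 × 100 = 69.231%
Salt term: 16.6 × (-2) = -33.2
GC term: 0.41 × 69.231 = 28.385; length term: −600/26 = −23.077
Tm = 81.5 + (-33.2) + 28.385 − 23.077 = 53.608 → 53.6°C

53.6°C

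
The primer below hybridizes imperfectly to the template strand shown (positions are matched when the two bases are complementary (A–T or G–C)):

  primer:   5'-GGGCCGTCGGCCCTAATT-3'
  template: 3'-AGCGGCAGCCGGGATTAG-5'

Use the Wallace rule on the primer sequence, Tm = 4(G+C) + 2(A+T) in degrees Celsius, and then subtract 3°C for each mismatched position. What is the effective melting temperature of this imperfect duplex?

Primer base counts: A=2, T=4, G=6, C=6 → A+T=6, G+C=12
Perfect-match Tm = 2(6) + 4(12) = 12 + 48 = 60°C
Mismatches (positions where the bases are not complementary): 3 (at positions 1, 2, 18)
Effective Tm = 60 − 3×3 = 60 − 9 = 51°C

51°C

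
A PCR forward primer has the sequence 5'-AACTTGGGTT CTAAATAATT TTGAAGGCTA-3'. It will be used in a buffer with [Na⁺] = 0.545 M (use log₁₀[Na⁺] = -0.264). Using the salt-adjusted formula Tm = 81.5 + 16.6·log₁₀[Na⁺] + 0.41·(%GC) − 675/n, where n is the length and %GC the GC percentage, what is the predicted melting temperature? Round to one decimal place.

Length n = 30. T=11, A=10, C=3, G=6
G+C = 9, so %GC = 9/30 × 100 = 30%
Salt term: 16.6 × (-0.264) = -4.382
GC term: 0.41 × 30 = 12.3; length term: −675/30 = −22.5
Tm = 81.5 + (-4.382) + 12.3 − 22.5 = 66.918 → 66.9°C

66.9°C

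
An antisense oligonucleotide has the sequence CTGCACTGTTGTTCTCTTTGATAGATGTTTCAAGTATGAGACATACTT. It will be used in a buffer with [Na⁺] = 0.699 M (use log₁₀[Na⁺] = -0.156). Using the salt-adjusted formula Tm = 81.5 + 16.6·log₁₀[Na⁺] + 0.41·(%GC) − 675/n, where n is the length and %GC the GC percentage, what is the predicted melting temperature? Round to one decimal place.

79.4°C

Length n = 48. Counting bases: C=8, T=20, G=9, A=11
G+C = 17, so %GC = 17/48 × 100 = 35.417%
Salt term: 16.6 × (-0.156) = -2.59
GC term: 0.41 × 35.417 = 14.521; length term: −675/48 = −14.062
Tm = 81.5 + (-2.59) + 14.521 − 14.062 = 79.369 → 79.4°C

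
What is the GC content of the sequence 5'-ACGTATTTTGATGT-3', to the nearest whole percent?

Base counts: C=1, A=3, T=7, G=3
G+C = 3 + 1 = 4 out of 14 bases
%GC = 4/14 × 100 = 28.57% ≈ 29%

29%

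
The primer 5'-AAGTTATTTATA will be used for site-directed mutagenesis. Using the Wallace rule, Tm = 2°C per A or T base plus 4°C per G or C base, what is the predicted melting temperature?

26°C

Scanning the sequence gives A=5, C=0, G=1, T=6.
A+T = 11, G+C = 1
Tm = 2×11 + 4×1 = 26°C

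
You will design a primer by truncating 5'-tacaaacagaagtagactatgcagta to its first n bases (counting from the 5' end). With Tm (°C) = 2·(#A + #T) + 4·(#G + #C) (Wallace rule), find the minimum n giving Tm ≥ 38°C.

n = 15

First 14 bases: TACAAACAGAAGTA → Tm = 36°C (< 38°C)
First 15 bases: TACAAACAGAAGTAG → Tm = 40°C (≥ 38°C)
Since every base adds ≥2°C, Tm only increases with n, so the threshold is first crossed at n = 15.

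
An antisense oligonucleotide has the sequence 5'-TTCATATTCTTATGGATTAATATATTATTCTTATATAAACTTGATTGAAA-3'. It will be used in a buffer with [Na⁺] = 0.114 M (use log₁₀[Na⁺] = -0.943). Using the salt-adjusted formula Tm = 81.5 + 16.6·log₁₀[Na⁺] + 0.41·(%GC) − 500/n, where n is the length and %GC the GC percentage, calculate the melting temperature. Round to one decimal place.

Length n = 50. Base counts: A=18, C=4, G=4, T=24
G+C = 8, so %GC = 8/50 × 100 = 16%
Salt term: 16.6 × (-0.943) = -15.654
GC term: 0.41 × 16 = 6.56; length term: −500/50 = −10
Tm = 81.5 + (-15.654) + 6.56 − 10 = 62.406 → 62.4°C

62.4°C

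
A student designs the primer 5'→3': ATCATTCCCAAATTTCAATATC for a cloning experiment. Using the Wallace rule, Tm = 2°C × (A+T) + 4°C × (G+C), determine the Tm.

56°C

A=8, C=6, T=8, G=0
So N_AT = 16 and N_GC = 6.
Tm = 4·6 + 2·16 = 24 + 32 = 56°C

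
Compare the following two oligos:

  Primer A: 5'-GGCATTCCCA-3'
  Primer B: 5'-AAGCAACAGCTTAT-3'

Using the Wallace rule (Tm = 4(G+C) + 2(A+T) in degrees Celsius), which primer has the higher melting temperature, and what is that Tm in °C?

Primer B, 38°C

Primer A: A+T=4, G+C=6 → Tm = 2(4)+4(6) = 32°C
Primer B: A+T=9, G+C=5 → Tm = 2(9)+4(5) = 38°C
32°C vs 38°C → primer B is higher.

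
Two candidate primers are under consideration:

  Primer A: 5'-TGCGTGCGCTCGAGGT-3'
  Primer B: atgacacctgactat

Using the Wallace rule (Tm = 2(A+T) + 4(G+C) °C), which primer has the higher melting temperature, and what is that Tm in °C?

Primer A, 54°C

Primer A: A+T=5, G+C=11 → Tm = 2(5)+4(11) = 54°C
Primer B: A+T=9, G+C=6 → Tm = 2(9)+4(6) = 42°C
54°C vs 42°C → primer A is higher.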